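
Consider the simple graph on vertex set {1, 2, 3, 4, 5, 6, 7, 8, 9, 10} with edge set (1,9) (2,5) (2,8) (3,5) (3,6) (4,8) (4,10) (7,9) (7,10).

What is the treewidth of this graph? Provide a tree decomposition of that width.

Treewidth 1.
Bags: B1 = {1, 9}  B2 = {7, 9}  B3 = {7, 10}  B4 = {4, 10}  B5 = {4, 8}  B6 = {2, 8}  B7 = {2, 5}  B8 = {3, 5}  B9 = {3, 6}
Tree: B1–B2, B2–B3, B3–B4, B4–B5, B5–B6, B6–B7, B7–B8, B8–B9

Every bag has size at most 2, so the width is 2 − 1 = 1 and tw(G) ≤ 1. Since G has at least one edge (e.g. 1–9), it is not an edgeless graph, so tw(G) ≥ 1. Hence tw(G) = 1 exactly.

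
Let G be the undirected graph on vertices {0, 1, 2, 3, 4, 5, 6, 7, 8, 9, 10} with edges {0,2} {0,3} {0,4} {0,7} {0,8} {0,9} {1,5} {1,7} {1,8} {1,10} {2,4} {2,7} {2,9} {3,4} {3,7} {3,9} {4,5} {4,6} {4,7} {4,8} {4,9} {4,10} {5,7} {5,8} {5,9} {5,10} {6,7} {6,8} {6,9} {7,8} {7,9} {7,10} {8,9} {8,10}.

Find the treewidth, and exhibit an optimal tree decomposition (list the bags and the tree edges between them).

Treewidth 4.
One optimal decomposition is:
Bags: B1 = {0, 2, 4, 7, 9}  B2 = {0, 4, 7, 8, 9}  B3 = {4, 5, 7, 8, 9}  B4 = {0, 3, 4, 7, 9}  B5 = {4, 5, 7, 8, 10}  B6 = {1, 5, 7, 8, 10}  B7 = {4, 6, 7, 8, 9}
Tree: B1–B2, B2–B3, B2–B4, B3–B5, B5–B6, B2–B7

Each bag holds 5 vertices, so the decomposition has width 4, which upper-bounds the treewidth. For the lower bound, the 5 vertices {1, 5, 7, 8, 10} are pairwise adjacent, and any tree decomposition puts a clique entirely inside one bag — forcing width ≥ 4. Hence tw(G) = 4 exactly.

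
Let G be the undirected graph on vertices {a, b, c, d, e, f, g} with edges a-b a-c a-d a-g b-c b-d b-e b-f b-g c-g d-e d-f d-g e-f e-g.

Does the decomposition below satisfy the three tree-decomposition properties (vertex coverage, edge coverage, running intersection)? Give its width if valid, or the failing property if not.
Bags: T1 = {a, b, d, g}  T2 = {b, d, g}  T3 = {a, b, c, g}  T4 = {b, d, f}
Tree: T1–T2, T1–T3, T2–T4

A tree decomposition must satisfy three properties: every vertex lies in some bag; for every edge, both endpoints lie together in some bag; and for every vertex, the bags containing it form a connected subtree. Here vertex e appears in no bag, so the decomposition is invalid.

No — vertex e appears in no bag.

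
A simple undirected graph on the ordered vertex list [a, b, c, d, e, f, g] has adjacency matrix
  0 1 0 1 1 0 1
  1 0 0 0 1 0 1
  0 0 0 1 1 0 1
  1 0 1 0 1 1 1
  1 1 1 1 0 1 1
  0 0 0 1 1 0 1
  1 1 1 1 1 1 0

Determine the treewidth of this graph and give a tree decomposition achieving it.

The largest bag has 4 vertices, giving width 3; this decomposition certifies tw(G) ≤ 3. On the other hand G contains the 4-clique {d, e, f, g}. A clique must lie in a single bag of any decomposition, so no decomposition can have width below 3. Therefore the treewidth is 3.

Treewidth 3.
One such decomposition:
Bags: B1 = {a, d, e, g}  B2 = {c, d, e, g}  B3 = {d, e, f, g}  B4 = {a, b, e, g}
Tree: B1–B2, B2–B3, B1–B4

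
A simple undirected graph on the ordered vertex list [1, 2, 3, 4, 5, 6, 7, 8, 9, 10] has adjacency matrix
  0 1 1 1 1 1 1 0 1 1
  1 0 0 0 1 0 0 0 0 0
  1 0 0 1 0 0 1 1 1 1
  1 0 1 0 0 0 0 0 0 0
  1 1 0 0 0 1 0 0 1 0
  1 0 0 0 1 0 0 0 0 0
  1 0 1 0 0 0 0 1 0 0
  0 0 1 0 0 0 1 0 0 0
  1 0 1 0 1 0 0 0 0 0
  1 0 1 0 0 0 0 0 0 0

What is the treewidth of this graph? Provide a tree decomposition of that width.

Each bag holds 3 vertices, so the decomposition has width 2, which upper-bounds the treewidth. On the other hand G contains the 3-clique {3, 7, 8}. A clique must lie in a single bag of any decomposition, so no decomposition can have width below 2. Combining the bounds, tw(G) = 2.

Treewidth 2.
One optimal decomposition is:
Bags: B1 = {1, 3, 9}  B2 = {1, 3, 7}  B3 = {1, 3, 10}  B4 = {1, 3, 4}  B5 = {3, 7, 8}  B6 = {1, 5, 9}  B7 = {1, 5, 6}  B8 = {1, 2, 5}
Tree: B1–B2, B1–B3, B1–B4, B2–B5, B1–B6, B6–B7, B7–B8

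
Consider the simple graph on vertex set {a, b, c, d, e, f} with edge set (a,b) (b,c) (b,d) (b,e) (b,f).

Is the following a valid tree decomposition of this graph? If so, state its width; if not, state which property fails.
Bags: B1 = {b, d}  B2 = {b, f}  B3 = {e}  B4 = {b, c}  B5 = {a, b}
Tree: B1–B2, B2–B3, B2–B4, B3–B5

A tree decomposition must satisfy three properties: every vertex lies in some bag; for every edge, both endpoints lie together in some bag; and for every vertex, the bags containing it form a connected subtree. Here edge (b,e) lies in no bag, so the decomposition is invalid.

No — edge (b,e) lies in no bag.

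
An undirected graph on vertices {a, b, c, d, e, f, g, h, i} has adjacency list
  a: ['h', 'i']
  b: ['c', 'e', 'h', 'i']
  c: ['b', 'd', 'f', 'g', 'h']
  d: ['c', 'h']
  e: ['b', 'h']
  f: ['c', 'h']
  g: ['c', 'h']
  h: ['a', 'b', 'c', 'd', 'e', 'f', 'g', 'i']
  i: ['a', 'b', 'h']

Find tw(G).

2

A width-2 tree decomposition is:
Bags: B1 = {a, h, i}  B2 = {b, h, i}  B3 = {b, c, h}  B4 = {c, d, h}  B5 = {c, f, h}  B6 = {c, g, h}  B7 = {b, e, h}
Tree: B1–B2, B2–B3, B3–B4, B3–B5, B3–B6, B3–B7
Each bag holds 3 vertices, so the decomposition has width 2, which upper-bounds the treewidth. On the other hand G contains the 3-clique {b, e, h}. A clique must lie in a single bag of any decomposition, so no decomposition can have width below 2. The upper and lower bounds meet at 2, so that is the treewidth.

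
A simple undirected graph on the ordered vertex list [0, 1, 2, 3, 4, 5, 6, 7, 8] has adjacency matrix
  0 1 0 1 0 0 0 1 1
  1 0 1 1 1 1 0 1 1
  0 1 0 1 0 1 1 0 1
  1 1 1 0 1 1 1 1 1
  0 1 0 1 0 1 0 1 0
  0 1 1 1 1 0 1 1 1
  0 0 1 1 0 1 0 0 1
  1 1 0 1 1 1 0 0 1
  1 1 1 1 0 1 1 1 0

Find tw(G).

4

A width-4 tree decomposition is:
Bags: B1 = {1, 2, 3, 5, 8}  B2 = {2, 3, 5, 6, 8}  B3 = {1, 3, 5, 7, 8}  B4 = {1, 3, 4, 5, 7}  B5 = {0, 1, 3, 7, 8}
Tree: B1–B2, B1–B3, B3–B4, B3–B5
The largest bag has 5 vertices, giving width 4; this decomposition certifies tw(G) ≤ 4. Conversely, {0, 1, 3, 7, 8} is a clique of size 5, and the vertices of any clique must share a bag in every tree decomposition; so some bag has ≥ 5 vertices and tw(G) ≥ 4. The upper and lower bounds meet at 4, so that is the treewidth.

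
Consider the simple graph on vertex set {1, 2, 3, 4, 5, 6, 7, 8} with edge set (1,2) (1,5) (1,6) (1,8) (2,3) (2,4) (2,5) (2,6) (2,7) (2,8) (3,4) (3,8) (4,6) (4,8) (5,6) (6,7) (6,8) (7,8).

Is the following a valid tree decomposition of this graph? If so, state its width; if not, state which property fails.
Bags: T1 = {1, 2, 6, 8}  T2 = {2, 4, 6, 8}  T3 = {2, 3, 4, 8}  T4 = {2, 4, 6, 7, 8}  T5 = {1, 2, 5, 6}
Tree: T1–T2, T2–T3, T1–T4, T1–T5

No — bags containing vertex 4 are not connected in the tree.

A tree decomposition must satisfy three properties: every vertex lies in some bag; for every edge, both endpoints lie together in some bag; and for every vertex, the bags containing it form a connected subtree. Here bags containing vertex 4 are not connected in the tree, so the decomposition is invalid.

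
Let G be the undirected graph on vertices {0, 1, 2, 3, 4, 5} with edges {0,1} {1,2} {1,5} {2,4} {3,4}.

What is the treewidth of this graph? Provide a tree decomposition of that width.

Treewidth 1.
One such decomposition:
Bags: B1 = {1, 2}  B2 = {1, 5}  B3 = {2, 4}  B4 = {0, 1}  B5 = {3, 4}
Tree: B1–B2, B1–B3, B2–B4, B3–B5

The largest bag has 2 vertices, giving width 1; this decomposition certifies tw(G) ≤ 1. G has an edge, so its treewidth is at least 1. Hence tw(G) = 1 exactly.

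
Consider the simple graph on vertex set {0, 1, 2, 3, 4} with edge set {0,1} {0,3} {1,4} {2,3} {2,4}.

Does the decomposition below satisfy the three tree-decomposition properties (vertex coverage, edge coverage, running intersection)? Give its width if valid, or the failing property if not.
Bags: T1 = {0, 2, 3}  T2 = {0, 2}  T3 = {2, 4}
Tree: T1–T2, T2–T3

No — vertex 1 appears in no bag.

A tree decomposition must satisfy three properties: every vertex lies in some bag; for every edge, both endpoints lie together in some bag; and for every vertex, the bags containing it form a connected subtree. Here vertex 1 appears in no bag, so the decomposition is invalid.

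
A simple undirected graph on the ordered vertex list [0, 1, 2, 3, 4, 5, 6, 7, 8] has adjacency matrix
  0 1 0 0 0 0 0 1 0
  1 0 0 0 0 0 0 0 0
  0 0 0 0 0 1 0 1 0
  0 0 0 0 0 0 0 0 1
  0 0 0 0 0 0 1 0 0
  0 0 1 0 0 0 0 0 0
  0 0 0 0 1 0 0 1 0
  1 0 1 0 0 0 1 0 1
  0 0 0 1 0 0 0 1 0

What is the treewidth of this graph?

1

A width-1 tree decomposition is:
Bags: B1 = {7, 8}  B2 = {0, 7}  B3 = {6, 7}  B4 = {2, 7}  B5 = {4, 6}  B6 = {0, 1}  B7 = {3, 8}  B8 = {2, 5}
Tree: B1–B2, B2–B3, B1–B4, B3–B5, B2–B6, B1–B7, B4–B8
The largest bag has 2 vertices, giving width 1; this decomposition certifies tw(G) ≤ 1. G has an edge, so its treewidth is at least 1. Combining the bounds, tw(G) = 1.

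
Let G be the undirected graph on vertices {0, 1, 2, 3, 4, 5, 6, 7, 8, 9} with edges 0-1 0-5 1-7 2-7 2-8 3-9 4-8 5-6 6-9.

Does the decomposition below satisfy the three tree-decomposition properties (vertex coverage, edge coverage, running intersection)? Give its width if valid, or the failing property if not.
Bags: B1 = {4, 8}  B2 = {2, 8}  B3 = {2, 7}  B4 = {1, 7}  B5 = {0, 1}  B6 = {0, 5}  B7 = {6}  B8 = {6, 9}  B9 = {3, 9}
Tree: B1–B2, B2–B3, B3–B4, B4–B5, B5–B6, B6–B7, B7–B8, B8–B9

No — edge (5,6) lies in no bag.

A tree decomposition must satisfy three properties: every vertex lies in some bag; for every edge, both endpoints lie together in some bag; and for every vertex, the bags containing it form a connected subtree. Here edge (5,6) lies in no bag, so the decomposition is invalid.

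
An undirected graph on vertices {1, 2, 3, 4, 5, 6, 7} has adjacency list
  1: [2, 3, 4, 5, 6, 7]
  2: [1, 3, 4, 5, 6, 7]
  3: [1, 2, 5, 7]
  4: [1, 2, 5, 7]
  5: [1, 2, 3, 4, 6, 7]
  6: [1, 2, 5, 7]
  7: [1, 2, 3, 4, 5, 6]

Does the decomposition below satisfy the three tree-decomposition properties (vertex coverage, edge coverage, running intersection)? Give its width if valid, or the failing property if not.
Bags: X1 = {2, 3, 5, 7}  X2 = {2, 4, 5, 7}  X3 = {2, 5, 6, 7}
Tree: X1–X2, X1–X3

No — vertex 1 appears in no bag.

A tree decomposition must satisfy three properties: every vertex lies in some bag; for every edge, both endpoints lie together in some bag; and for every vertex, the bags containing it form a connected subtree. Here vertex 1 appears in no bag, so the decomposition is invalid.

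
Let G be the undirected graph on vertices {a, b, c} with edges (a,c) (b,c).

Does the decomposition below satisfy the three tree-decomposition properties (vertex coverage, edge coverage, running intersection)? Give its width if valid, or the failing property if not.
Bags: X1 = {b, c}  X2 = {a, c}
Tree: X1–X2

Yes; width 1.

Vertex coverage: the bags together contain {a, b, c}, the full vertex set. Edge coverage: each edge of G has both endpoints in at least one bag. Running intersection: for every vertex, the bags containing it form a connected subtree. All three properties hold, so this is a valid tree decomposition of width max|bag| − 1 = 1, and hence tw(G) ≤ 1.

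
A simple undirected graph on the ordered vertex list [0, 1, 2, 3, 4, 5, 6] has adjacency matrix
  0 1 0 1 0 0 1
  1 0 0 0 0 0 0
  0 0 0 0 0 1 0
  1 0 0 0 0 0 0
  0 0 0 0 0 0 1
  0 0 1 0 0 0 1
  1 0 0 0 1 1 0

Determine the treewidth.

A width-1 tree decomposition is:
Bags: B1 = {0, 6}  B2 = {0, 3}  B3 = {5, 6}  B4 = {4, 6}  B5 = {2, 5}  B6 = {0, 1}
Tree: B1–B2, B1–B3, B3–B4, B3–B5, B2–B6
Each bag holds 2 vertices, so the decomposition has width 1, which upper-bounds the treewidth. Any graph with an edge has treewidth ≥ 1, and G has the edge 6–0. Hence tw(G) = 1 exactly.

1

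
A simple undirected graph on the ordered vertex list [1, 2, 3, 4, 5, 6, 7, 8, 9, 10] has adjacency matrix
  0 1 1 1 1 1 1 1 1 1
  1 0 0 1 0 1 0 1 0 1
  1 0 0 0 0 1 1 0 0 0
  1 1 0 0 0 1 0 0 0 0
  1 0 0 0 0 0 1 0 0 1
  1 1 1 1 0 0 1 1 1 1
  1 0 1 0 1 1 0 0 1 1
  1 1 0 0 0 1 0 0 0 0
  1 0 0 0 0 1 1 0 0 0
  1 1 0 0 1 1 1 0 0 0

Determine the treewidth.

3

A width-3 tree decomposition is:
Bags: B1 = {1, 5, 7, 10}  B2 = {1, 6, 7, 10}  B3 = {1, 2, 6, 10}  B4 = {1, 2, 4, 6}  B5 = {1, 3, 6, 7}  B6 = {1, 2, 6, 8}  B7 = {1, 6, 7, 9}
Tree: B1–B2, B2–B3, B3–B4, B2–B5, B3–B6, B2–B7
Every bag has size at most 4, so the width is 4 − 1 = 3 and tw(G) ≤ 3. For the lower bound, the 4 vertices {1, 5, 7, 10} are pairwise adjacent, and any tree decomposition puts a clique entirely inside one bag — forcing width ≥ 3. Combining the bounds, tw(G) = 3.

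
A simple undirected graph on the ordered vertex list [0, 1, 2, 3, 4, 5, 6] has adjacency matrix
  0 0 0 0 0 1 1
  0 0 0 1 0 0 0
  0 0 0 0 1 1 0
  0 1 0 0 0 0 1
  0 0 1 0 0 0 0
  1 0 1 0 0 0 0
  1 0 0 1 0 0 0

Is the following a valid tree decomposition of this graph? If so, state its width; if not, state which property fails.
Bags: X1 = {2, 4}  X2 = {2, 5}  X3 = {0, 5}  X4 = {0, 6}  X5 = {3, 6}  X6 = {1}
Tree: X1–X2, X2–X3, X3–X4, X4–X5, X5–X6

A tree decomposition must satisfy three properties: every vertex lies in some bag; for every edge, both endpoints lie together in some bag; and for every vertex, the bags containing it form a connected subtree. Here edge (3,1) lies in no bag, so the decomposition is invalid.

No — edge (3,1) lies in no bag.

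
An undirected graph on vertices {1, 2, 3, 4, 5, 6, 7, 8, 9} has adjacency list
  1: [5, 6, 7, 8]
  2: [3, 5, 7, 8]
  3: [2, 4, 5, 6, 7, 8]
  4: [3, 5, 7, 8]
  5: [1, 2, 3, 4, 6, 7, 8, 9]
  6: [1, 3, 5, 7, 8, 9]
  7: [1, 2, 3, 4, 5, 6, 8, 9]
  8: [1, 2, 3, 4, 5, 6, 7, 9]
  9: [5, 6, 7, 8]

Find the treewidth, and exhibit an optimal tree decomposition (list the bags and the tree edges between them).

Treewidth 4.
One optimal decomposition is:
Bags: B1 = {3, 5, 6, 7, 8}  B2 = {3, 4, 5, 7, 8}  B3 = {1, 5, 6, 7, 8}  B4 = {5, 6, 7, 8, 9}  B5 = {2, 3, 5, 7, 8}
Tree: B1–B2, B1–B3, B1–B4, B1–B5

Every bag has size at most 5, so the width is 5 − 1 = 4 and tw(G) ≤ 4. For the lower bound, the 5 vertices {1, 5, 6, 7, 8} are pairwise adjacent, and any tree decomposition puts a clique entirely inside one bag — forcing width ≥ 4. Hence tw(G) = 4 exactly.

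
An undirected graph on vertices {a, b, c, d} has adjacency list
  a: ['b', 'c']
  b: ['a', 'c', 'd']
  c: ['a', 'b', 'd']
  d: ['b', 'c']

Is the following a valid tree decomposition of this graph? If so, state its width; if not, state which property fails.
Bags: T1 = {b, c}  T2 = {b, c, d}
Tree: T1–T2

A tree decomposition must satisfy three properties: every vertex lies in some bag; for every edge, both endpoints lie together in some bag; and for every vertex, the bags containing it form a connected subtree. Here vertex a appears in no bag, so the decomposition is invalid.

No — vertex a appears in no bag.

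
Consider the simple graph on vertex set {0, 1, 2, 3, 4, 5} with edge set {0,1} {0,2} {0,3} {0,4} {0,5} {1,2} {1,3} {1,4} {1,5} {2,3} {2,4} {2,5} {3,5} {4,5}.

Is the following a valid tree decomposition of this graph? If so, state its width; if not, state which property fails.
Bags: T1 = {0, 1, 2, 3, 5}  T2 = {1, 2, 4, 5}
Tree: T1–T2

A tree decomposition must satisfy three properties: every vertex lies in some bag; for every edge, both endpoints lie together in some bag; and for every vertex, the bags containing it form a connected subtree. Here edge (0,4) lies in no bag, so the decomposition is invalid.

No — edge (0,4) lies in no bag.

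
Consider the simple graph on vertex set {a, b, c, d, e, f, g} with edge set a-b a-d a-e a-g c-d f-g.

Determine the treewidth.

1

A width-1 tree decomposition is:
Bags: B1 = {f, g}  B2 = {a, g}  B3 = {a, e}  B4 = {a, b}  B5 = {a, d}  B6 = {c, d}
Tree: B1–B2, B2–B3, B2–B4, B3–B5, B5–B6
The largest bag has 2 vertices, giving width 1; this decomposition certifies tw(G) ≤ 1. Any graph with an edge has treewidth ≥ 1, and G has the edge f–g. The upper and lower bounds meet at 1, so that is the treewidth.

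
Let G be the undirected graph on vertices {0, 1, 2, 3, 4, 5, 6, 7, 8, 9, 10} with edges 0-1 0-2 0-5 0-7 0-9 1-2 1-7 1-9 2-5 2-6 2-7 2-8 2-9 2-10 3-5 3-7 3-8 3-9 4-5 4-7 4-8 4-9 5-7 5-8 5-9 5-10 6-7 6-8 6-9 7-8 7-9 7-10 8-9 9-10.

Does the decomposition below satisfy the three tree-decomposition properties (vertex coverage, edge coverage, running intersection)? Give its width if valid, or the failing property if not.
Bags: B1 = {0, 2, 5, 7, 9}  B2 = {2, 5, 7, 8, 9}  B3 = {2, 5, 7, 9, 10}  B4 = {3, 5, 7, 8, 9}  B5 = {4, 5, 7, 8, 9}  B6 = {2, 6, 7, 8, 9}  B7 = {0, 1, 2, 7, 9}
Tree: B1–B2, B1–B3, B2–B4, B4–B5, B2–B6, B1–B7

Yes; width 4.

Every vertex of G appears in some bag (union = {0, 1, 2, 3, 4, 5, 6, 7, 8, 9, 10}); every edge is covered by a bag; and for each vertex v the set of bags containing v is connected in the bag tree. The decomposition is therefore valid. The largest bag has 5 vertices, so the width is 4.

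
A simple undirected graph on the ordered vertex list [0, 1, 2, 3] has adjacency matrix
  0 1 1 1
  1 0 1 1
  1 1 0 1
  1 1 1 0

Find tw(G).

3

A width-3 tree decomposition is:
Bags: B1 = {0, 1, 2, 3}
Tree: (single bag)
A single bag containing all 4 vertices is trivially a valid decomposition of width 3. For the lower bound, the 4 vertices {0, 1, 2, 3} are pairwise adjacent, and any tree decomposition puts a clique entirely inside one bag — forcing width ≥ 3. The upper and lower bounds meet at 3, so that is the treewidth.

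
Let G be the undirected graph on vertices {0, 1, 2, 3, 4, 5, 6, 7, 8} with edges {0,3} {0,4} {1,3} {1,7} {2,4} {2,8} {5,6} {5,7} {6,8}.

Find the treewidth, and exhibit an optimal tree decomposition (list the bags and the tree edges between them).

Every bag has size at most 3, so the width is 3 − 1 = 2 and tw(G) ≤ 2. Since 7–1–3–0–4–2–8–6–5–7 is a cycle in G, G is not acyclic. Forests are exactly the graphs of treewidth ≤ 1, so tw(G) ≥ 2. Therefore the treewidth is 2.

Treewidth 2.
One optimal decomposition is:
Bags: B1 = {1, 3, 7}  B2 = {0, 3, 7}  B3 = {0, 4, 7}  B4 = {2, 4, 7}  B5 = {2, 7, 8}  B6 = {6, 7, 8}  B7 = {5, 6, 7}
Tree: B1–B2, B2–B3, B3–B4, B4–B5, B5–B6, B6–B7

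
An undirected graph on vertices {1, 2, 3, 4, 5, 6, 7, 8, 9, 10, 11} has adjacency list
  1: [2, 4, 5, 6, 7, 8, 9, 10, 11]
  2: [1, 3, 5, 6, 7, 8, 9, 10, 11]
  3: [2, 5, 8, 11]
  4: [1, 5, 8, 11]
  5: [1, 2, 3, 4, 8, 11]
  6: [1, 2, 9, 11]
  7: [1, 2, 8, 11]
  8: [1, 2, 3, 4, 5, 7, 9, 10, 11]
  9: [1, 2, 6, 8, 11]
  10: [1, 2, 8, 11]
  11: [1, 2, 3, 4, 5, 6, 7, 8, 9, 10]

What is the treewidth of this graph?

A width-4 tree decomposition is:
Bags: B1 = {2, 3, 5, 8, 11}  B2 = {1, 2, 5, 8, 11}  B3 = {1, 2, 8, 9, 11}  B4 = {1, 2, 7, 8, 11}  B5 = {1, 4, 5, 8, 11}  B6 = {1, 2, 8, 10, 11}  B7 = {1, 2, 6, 9, 11}
Tree: B1–B2, B2–B3, B3–B4, B2–B5, B3–B6, B3–B7
The largest bag has 5 vertices, giving width 4; this decomposition certifies tw(G) ≤ 4. On the other hand G contains the 5-clique {1, 2, 8, 9, 11}. A clique must lie in a single bag of any decomposition, so no decomposition can have width below 4. The upper and lower bounds meet at 4, so that is the treewidth.

4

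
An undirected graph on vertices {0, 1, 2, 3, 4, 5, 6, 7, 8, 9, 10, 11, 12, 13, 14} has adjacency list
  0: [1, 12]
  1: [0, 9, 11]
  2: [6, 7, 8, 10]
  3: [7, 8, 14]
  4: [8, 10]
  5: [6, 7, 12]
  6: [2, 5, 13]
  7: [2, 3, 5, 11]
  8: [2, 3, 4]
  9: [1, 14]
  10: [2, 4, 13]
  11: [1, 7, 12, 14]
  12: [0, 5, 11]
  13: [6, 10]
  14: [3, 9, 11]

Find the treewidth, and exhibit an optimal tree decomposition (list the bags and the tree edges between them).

Each bag holds 4 vertices, so the decomposition has width 3, which upper-bounds the treewidth. For the lower bound: the 4 vertex sets {0,1,9}, {14}, {11}, {3,5,7,12} are disjoint, each induces a connected subgraph, and every pair is joined by at least one edge of G. Contracting each set to a single vertex therefore yields K_{4} as a minor, and since treewidth is minor-monotone, tw(G) ≥ tw(K_{4}) = 3. Combining the bounds, tw(G) = 3.

Treewidth 3.
One optimal decomposition is:
Bags: B1 = {0, 1, 9, 14}  B2 = {0, 1, 11, 14}  B3 = {0, 11, 12, 14}  B4 = {3, 11, 12, 14}  B5 = {3, 7, 11, 12}  B6 = {3, 5, 7, 12}  B7 = {3, 5, 7, 8}  B8 = {2, 5, 7, 8}  B9 = {2, 5, 6, 8}  B10 = {2, 4, 6, 8}  B11 = {2, 4, 6, 10}  B12 = {4, 6, 10, 13}
Tree: B1–B2, B2–B3, B3–B4, B4–B5, B5–B6, B6–B7, B7–B8, B8–B9, B9–B10, B10–B11, B11–B12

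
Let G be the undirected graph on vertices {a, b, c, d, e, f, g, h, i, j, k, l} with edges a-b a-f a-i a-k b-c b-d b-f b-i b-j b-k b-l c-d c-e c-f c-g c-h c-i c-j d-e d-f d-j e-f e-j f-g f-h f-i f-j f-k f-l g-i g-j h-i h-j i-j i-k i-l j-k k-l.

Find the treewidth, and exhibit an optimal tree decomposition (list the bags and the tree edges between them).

The largest bag has 5 vertices, giving width 4; this decomposition certifies tw(G) ≤ 4. On the other hand G contains the 5-clique {c, d, e, f, j}. A clique must lie in a single bag of any decomposition, so no decomposition can have width below 4. Hence tw(G) = 4 exactly.

Treewidth 4.
One optimal decomposition is:
Bags: B1 = {b, c, f, i, j}  B2 = {c, f, g, i, j}  B3 = {b, f, i, j, k}  B4 = {b, c, d, f, j}  B5 = {c, d, e, f, j}  B6 = {b, f, i, k, l}  B7 = {c, f, h, i, j}  B8 = {a, b, f, i, k}
Tree: B1–B2, B1–B3, B1–B4, B4–B5, B3–B6, B1–B7, B6–B8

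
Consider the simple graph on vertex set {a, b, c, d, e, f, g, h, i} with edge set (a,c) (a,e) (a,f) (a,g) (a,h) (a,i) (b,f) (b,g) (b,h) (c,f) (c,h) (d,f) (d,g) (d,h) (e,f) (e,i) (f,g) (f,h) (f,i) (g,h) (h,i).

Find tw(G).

3

A width-3 tree decomposition is:
Bags: B1 = {b, f, g, h}  B2 = {a, f, g, h}  B3 = {d, f, g, h}  B4 = {a, c, f, h}  B5 = {a, f, h, i}  B6 = {a, e, f, i}
Tree: B1–B2, B2–B3, B2–B4, B4–B5, B5–B6
The largest bag has 4 vertices, giving width 3; this decomposition certifies tw(G) ≤ 3. Conversely, {a, e, f, i} is a clique of size 4, and the vertices of any clique must share a bag in every tree decomposition; so some bag has ≥ 4 vertices and tw(G) ≥ 3. Combining the bounds, tw(G) = 3.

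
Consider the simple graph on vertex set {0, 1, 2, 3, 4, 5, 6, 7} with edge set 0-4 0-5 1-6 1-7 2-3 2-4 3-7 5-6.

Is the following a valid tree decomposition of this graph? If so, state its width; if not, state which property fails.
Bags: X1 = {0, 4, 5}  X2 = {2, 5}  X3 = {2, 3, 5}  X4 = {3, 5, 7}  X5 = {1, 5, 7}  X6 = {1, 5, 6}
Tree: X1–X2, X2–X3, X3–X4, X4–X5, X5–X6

No — edge (4,2) lies in no bag.

A tree decomposition must satisfy three properties: every vertex lies in some bag; for every edge, both endpoints lie together in some bag; and for every vertex, the bags containing it form a connected subtree. Here edge (4,2) lies in no bag, so the decomposition is invalid.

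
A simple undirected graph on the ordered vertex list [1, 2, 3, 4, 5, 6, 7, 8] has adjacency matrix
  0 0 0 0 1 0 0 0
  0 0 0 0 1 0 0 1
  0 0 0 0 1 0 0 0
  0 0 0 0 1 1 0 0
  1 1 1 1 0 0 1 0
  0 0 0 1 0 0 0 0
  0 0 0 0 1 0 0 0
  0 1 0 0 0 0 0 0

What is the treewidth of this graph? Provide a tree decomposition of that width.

The largest bag has 2 vertices, giving width 1; this decomposition certifies tw(G) ≤ 1. Since G has at least one edge (e.g. 4–5), it is not an edgeless graph, so tw(G) ≥ 1. Combining the bounds, tw(G) = 1.

Treewidth 1.
One optimal decomposition is:
Bags: B1 = {4, 5}  B2 = {3, 5}  B3 = {2, 5}  B4 = {1, 5}  B5 = {5, 7}  B6 = {4, 6}  B7 = {2, 8}
Tree: B1–B2, B2–B3, B2–B4, B1–B5, B1–B6, B3–B7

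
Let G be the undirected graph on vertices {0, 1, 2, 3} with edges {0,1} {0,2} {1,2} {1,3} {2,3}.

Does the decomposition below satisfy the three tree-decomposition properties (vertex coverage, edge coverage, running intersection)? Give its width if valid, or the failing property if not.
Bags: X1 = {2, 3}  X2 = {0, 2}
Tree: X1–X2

A tree decomposition must satisfy three properties: every vertex lies in some bag; for every edge, both endpoints lie together in some bag; and for every vertex, the bags containing it form a connected subtree. Here vertex 1 appears in no bag, so the decomposition is invalid.

No — vertex 1 appears in no bag.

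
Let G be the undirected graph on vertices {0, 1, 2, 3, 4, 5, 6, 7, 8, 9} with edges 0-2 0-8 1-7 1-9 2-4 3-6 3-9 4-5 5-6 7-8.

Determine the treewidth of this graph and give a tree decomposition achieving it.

Treewidth 2.
One optimal decomposition is:
Bags: B1 = {0, 2, 4}  B2 = {0, 4, 5}  B3 = {0, 5, 6}  B4 = {0, 3, 6}  B5 = {0, 3, 9}  B6 = {0, 1, 9}  B7 = {0, 1, 7}  B8 = {0, 7, 8}
Tree: B1–B2, B2–B3, B3–B4, B4–B5, B5–B6, B6–B7, B7–B8

The largest bag has 3 vertices, giving width 2; this decomposition certifies tw(G) ≤ 2. Since 0–2–4–5–6–3–9–1–7–8–0 is a cycle in G, G is not acyclic. Forests are exactly the graphs of treewidth ≤ 1, so tw(G) ≥ 2. Combining the bounds, tw(G) = 2.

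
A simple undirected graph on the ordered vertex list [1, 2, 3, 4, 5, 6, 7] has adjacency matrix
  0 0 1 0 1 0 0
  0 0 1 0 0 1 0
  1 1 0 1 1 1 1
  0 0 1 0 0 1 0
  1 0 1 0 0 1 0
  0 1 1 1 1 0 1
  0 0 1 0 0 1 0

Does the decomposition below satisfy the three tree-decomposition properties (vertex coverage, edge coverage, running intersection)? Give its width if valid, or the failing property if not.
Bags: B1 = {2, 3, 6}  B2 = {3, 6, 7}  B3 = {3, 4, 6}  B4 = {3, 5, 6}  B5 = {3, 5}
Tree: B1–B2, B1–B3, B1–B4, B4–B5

No — vertex 1 appears in no bag.

A tree decomposition must satisfy three properties: every vertex lies in some bag; for every edge, both endpoints lie together in some bag; and for every vertex, the bags containing it form a connected subtree. Here vertex 1 appears in no bag, so the decomposition is invalid.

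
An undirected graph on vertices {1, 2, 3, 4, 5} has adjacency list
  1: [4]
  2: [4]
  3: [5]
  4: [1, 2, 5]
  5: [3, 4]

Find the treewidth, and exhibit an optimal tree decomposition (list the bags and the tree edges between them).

The largest bag has 2 vertices, giving width 1; this decomposition certifies tw(G) ≤ 1. G has an edge, so its treewidth is at least 1. Therefore the treewidth is 1.

Treewidth 1.
One such decomposition:
Bags: B1 = {2, 4}  B2 = {4, 5}  B3 = {3, 5}  B4 = {1, 4}
Tree: B1–B2, B2–B3, B2–B4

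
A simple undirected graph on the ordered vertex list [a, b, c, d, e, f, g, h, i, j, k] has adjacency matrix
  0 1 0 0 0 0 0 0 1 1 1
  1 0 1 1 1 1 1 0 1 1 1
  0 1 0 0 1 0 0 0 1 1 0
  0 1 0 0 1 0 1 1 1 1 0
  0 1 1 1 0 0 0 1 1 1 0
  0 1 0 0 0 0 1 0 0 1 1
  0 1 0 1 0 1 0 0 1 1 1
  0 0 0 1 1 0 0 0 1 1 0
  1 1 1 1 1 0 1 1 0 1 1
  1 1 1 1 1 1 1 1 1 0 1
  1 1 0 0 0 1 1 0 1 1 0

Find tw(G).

A width-4 tree decomposition is:
Bags: B1 = {b, c, e, i, j}  B2 = {b, d, e, i, j}  B3 = {d, e, h, i, j}  B4 = {b, d, g, i, j}  B5 = {b, g, i, j, k}  B6 = {b, f, g, j, k}  B7 = {a, b, i, j, k}
Tree: B1–B2, B2–B3, B2–B4, B4–B5, B5–B6, B5–B7
Every bag has size at most 5, so the width is 5 − 1 = 4 and tw(G) ≤ 4. On the other hand G contains the 5-clique {d, e, h, i, j}. A clique must lie in a single bag of any decomposition, so no decomposition can have width below 4. Hence tw(G) = 4 exactly.

4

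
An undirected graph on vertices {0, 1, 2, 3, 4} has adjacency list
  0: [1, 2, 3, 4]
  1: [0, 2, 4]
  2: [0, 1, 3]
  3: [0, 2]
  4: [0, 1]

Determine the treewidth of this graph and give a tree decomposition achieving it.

Treewidth 2.
One such decomposition:
Bags: B1 = {0, 1, 2}  B2 = {0, 2, 3}  B3 = {0, 1, 4}
Tree: B1–B2, B1–B3

The largest bag has 3 vertices, giving width 2; this decomposition certifies tw(G) ≤ 2. For the lower bound, the 3 vertices {0, 1, 2} are pairwise adjacent, and any tree decomposition puts a clique entirely inside one bag — forcing width ≥ 2. Combining the bounds, tw(G) = 2.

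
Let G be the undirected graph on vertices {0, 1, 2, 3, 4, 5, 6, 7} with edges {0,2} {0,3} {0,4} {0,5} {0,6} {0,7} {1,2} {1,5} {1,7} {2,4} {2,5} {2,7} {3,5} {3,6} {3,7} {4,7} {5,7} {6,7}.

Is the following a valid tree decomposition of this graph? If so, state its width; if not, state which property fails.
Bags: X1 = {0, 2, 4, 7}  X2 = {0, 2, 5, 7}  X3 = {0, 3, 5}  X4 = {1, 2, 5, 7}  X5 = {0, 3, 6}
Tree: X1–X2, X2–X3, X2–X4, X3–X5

A tree decomposition must satisfy three properties: every vertex lies in some bag; for every edge, both endpoints lie together in some bag; and for every vertex, the bags containing it form a connected subtree. Here edge (7,3) lies in no bag, so the decomposition is invalid.

No — edge (7,3) lies in no bag.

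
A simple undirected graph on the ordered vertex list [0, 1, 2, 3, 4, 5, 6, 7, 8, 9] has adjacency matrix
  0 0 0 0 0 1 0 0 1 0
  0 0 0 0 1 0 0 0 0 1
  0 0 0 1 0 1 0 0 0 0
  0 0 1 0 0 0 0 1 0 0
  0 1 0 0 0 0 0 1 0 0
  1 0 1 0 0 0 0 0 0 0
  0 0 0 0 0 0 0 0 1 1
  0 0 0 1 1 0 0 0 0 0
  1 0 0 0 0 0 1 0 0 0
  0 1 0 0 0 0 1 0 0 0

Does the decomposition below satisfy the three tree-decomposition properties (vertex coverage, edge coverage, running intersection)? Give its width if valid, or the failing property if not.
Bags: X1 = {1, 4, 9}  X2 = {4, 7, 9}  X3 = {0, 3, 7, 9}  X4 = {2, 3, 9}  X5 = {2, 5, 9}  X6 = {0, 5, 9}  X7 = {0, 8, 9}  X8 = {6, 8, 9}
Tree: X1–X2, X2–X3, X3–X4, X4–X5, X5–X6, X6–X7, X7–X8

A tree decomposition must satisfy three properties: every vertex lies in some bag; for every edge, both endpoints lie together in some bag; and for every vertex, the bags containing it form a connected subtree. Here bags containing vertex 0 are not connected in the tree, so the decomposition is invalid.

No — bags containing vertex 0 are not connected in the tree.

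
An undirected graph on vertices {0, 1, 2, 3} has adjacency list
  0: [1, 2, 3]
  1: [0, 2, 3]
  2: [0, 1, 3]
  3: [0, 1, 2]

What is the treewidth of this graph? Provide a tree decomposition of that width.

With just one bag of size 4, the width is 4 − 1 = 3, so tw(G) ≤ 3. On the other hand G contains the 4-clique {0, 1, 2, 3}. A clique must lie in a single bag of any decomposition, so no decomposition can have width below 3. Hence tw(G) = 3 exactly.

Treewidth 3.
One such decomposition:
Bags: B1 = {0, 1, 2, 3}
Tree: (single bag)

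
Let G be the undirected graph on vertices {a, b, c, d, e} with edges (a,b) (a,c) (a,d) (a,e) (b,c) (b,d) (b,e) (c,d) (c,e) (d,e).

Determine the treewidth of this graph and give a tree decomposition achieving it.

A single bag containing all 5 vertices is trivially a valid decomposition of width 4. On the other hand G contains the 5-clique {a, b, c, d, e}. A clique must lie in a single bag of any decomposition, so no decomposition can have width below 4. Therefore the treewidth is 4.

Treewidth 4.
One such decomposition:
Bags: B1 = {a, b, c, d, e}
Tree: (single bag)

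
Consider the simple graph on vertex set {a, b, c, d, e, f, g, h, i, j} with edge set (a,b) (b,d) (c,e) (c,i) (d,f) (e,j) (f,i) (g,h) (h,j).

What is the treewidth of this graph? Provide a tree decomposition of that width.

Each bag holds 2 vertices, so the decomposition has width 1, which upper-bounds the treewidth. G has an edge, so its treewidth is at least 1. Therefore the treewidth is 1.

Treewidth 1.
One optimal decomposition is:
Bags: B1 = {a, b}  B2 = {b, d}  B3 = {d, f}  B4 = {f, i}  B5 = {c, i}  B6 = {c, e}  B7 = {e, j}  B8 = {h, j}  B9 = {g, h}
Tree: B1–B2, B2–B3, B3–B4, B4–B5, B5–B6, B6–B7, B7–B8, B8–B9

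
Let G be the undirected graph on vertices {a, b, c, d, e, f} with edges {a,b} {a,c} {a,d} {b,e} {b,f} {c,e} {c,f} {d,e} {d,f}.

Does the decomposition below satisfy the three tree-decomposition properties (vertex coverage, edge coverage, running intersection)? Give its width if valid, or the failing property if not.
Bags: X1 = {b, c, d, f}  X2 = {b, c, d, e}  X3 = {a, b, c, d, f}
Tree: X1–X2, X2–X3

No — bags containing vertex f are not connected in the tree.

A tree decomposition must satisfy three properties: every vertex lies in some bag; for every edge, both endpoints lie together in some bag; and for every vertex, the bags containing it form a connected subtree. Here bags containing vertex f are not connected in the tree, so the decomposition is invalid.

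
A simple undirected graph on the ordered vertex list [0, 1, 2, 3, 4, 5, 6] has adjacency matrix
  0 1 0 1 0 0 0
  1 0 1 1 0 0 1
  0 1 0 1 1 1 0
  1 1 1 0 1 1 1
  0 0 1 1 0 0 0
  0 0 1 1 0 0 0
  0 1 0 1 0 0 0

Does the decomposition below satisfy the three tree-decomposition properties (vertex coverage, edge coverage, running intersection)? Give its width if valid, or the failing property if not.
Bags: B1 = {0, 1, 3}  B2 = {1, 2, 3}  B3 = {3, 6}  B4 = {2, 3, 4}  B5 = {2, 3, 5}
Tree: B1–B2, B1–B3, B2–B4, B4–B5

No — edge (1,6) lies in no bag.

A tree decomposition must satisfy three properties: every vertex lies in some bag; for every edge, both endpoints lie together in some bag; and for every vertex, the bags containing it form a connected subtree. Here edge (1,6) lies in no bag, so the decomposition is invalid.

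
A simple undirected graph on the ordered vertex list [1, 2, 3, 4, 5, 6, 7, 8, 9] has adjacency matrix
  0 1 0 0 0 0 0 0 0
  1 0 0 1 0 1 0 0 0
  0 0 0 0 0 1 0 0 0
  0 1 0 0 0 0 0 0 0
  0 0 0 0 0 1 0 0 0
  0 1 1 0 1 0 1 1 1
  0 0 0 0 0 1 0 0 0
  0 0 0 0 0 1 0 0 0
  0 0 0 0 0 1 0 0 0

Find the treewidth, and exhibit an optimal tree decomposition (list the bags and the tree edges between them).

The largest bag has 2 vertices, giving width 1; this decomposition certifies tw(G) ≤ 1. Any graph with an edge has treewidth ≥ 1, and G has the edge 9–6. The upper and lower bounds meet at 1, so that is the treewidth.

Treewidth 1.
One such decomposition:
Bags: B1 = {6, 9}  B2 = {2, 6}  B3 = {6, 7}  B4 = {2, 4}  B5 = {1, 2}  B6 = {6, 8}  B7 = {3, 6}  B8 = {5, 6}
Tree: B1–B2, B2–B3, B2–B4, B2–B5, B3–B6, B1–B7, B1–B8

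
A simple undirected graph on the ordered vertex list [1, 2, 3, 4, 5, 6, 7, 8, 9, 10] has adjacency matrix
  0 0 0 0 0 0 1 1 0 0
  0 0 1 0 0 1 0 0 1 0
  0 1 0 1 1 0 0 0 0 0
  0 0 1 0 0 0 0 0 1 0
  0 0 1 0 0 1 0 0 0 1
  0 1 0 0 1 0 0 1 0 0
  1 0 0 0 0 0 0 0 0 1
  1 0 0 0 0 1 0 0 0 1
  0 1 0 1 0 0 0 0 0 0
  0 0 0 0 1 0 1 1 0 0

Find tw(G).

A width-2 tree decomposition is:
Bags: B1 = {3, 4, 9}  B2 = {2, 3, 9}  B3 = {2, 3, 5}  B4 = {2, 5, 6}  B5 = {5, 6, 10}  B6 = {6, 8, 10}  B7 = {7, 8, 10}  B8 = {1, 7, 8}
Tree: B1–B2, B2–B3, B3–B4, B4–B5, B5–B6, B6–B7, B7–B8
Each bag holds 3 vertices, so the decomposition has width 2, which upper-bounds the treewidth. The edges 4–9–2–3–4 form a cycle, so G is not a tree and its treewidth is at least 2. Therefore the treewidth is 2.

2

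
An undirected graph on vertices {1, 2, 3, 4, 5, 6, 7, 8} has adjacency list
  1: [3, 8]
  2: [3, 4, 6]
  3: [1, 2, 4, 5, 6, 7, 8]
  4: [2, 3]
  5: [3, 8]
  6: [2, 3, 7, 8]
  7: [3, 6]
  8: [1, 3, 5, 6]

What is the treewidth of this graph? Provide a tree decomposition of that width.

Treewidth 2.
One such decomposition:
Bags: B1 = {3, 6, 8}  B2 = {3, 5, 8}  B3 = {1, 3, 8}  B4 = {2, 3, 6}  B5 = {3, 6, 7}  B6 = {2, 3, 4}
Tree: B1–B2, B2–B3, B1–B4, B1–B5, B4–B6

Every bag has size at most 3, so the width is 3 − 1 = 2 and tw(G) ≤ 2. On the other hand G contains the 3-clique {1, 3, 8}. A clique must lie in a single bag of any decomposition, so no decomposition can have width below 2. Hence tw(G) = 2 exactly.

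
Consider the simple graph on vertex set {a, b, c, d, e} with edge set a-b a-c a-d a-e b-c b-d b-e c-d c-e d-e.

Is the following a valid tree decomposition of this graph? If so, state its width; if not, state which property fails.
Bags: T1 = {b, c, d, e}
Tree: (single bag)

No — vertex a appears in no bag.

A tree decomposition must satisfy three properties: every vertex lies in some bag; for every edge, both endpoints lie together in some bag; and for every vertex, the bags containing it form a connected subtree. Here vertex a appears in no bag, so the decomposition is invalid.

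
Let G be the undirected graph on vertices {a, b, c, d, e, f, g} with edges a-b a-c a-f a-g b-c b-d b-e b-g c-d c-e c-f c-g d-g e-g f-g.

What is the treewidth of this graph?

A width-3 tree decomposition is:
Bags: B1 = {a, b, c, g}  B2 = {a, c, f, g}  B3 = {b, c, d, g}  B4 = {b, c, e, g}
Tree: B1–B2, B1–B3, B3–B4
Every bag has size at most 4, so the width is 4 − 1 = 3 and tw(G) ≤ 3. Conversely, {a, c, f, g} is a clique of size 4, and the vertices of any clique must share a bag in every tree decomposition; so some bag has ≥ 4 vertices and tw(G) ≥ 3. Combining the bounds, tw(G) = 3.

3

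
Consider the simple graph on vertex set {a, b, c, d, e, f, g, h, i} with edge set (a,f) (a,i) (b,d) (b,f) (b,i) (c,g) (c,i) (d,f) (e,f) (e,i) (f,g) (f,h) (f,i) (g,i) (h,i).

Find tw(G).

2

A width-2 tree decomposition is:
Bags: B1 = {b, f, i}  B2 = {e, f, i}  B3 = {f, h, i}  B4 = {f, g, i}  B5 = {c, g, i}  B6 = {b, d, f}  B7 = {a, f, i}
Tree: B1–B2, B1–B3, B2–B4, B4–B5, B1–B6, B3–B7
Each bag holds 3 vertices, so the decomposition has width 2, which upper-bounds the treewidth. On the other hand G contains the 3-clique {c, g, i}. A clique must lie in a single bag of any decomposition, so no decomposition can have width below 2. Combining the bounds, tw(G) = 2.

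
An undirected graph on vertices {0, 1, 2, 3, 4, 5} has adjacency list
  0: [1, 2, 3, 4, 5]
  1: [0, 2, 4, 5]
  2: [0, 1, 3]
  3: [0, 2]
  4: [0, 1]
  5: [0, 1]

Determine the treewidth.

A width-2 tree decomposition is:
Bags: B1 = {0, 1, 2}  B2 = {0, 1, 4}  B3 = {0, 1, 5}  B4 = {0, 2, 3}
Tree: B1–B2, B1–B3, B1–B4
The largest bag has 3 vertices, giving width 2; this decomposition certifies tw(G) ≤ 2. On the other hand G contains the 3-clique {0, 1, 2}. A clique must lie in a single bag of any decomposition, so no decomposition can have width below 2. The upper and lower bounds meet at 2, so that is the treewidth.

2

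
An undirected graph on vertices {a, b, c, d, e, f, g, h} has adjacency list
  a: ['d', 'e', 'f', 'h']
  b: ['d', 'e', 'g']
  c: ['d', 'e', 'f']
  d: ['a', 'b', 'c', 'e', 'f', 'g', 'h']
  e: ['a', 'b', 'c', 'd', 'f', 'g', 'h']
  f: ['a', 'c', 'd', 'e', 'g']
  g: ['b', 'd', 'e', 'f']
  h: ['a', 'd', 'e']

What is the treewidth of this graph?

3

A width-3 tree decomposition is:
Bags: B1 = {d, e, f, g}  B2 = {a, d, e, f}  B3 = {b, d, e, g}  B4 = {a, d, e, h}  B5 = {c, d, e, f}
Tree: B1–B2, B1–B3, B2–B4, B1–B5
The largest bag has 4 vertices, giving width 3; this decomposition certifies tw(G) ≤ 3. For the lower bound, the 4 vertices {a, d, e, h} are pairwise adjacent, and any tree decomposition puts a clique entirely inside one bag — forcing width ≥ 3. Therefore the treewidth is 3.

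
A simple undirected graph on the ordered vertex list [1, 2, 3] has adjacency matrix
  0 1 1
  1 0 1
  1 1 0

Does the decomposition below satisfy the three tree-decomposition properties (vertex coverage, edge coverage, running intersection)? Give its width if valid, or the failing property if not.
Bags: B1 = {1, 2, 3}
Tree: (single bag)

Yes; width 2.

Every vertex of G appears in some bag (union = {1, 2, 3}); every edge is covered by a bag; and for each vertex v the set of bags containing v is connected in the bag tree. The decomposition is therefore valid. The largest bag has 3 vertices, so the width is 2.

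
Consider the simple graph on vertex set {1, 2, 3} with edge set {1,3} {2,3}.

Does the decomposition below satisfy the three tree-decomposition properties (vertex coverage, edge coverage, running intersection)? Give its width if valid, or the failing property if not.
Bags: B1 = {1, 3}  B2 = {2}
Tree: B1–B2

A tree decomposition must satisfy three properties: every vertex lies in some bag; for every edge, both endpoints lie together in some bag; and for every vertex, the bags containing it form a connected subtree. Here edge (3,2) lies in no bag, so the decomposition is invalid.

No — edge (3,2) lies in no bag.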